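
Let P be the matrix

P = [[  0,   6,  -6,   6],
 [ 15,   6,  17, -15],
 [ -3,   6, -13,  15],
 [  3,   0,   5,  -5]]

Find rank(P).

Row reduce to echelon form.
Swap R1 ↔ R2
R3 ← R3 + (1/5)·R1: [0, 36/5, -48/5, 12]
R4 ← R4 − (1/5)·R1: [0, -6/5, 8/5, -2]
R3 ← R3 − (6/5)·R2: [0, 0, -12/5, 24/5]
R4 ← R4 + (1/5)·R2: [0, 0, 2/5, -4/5]
R4 ← R4 + (1/6)·R3: [0, 0, 0, 0]
Echelon form has 3 nonzero rows, so rank(P) = 3.

3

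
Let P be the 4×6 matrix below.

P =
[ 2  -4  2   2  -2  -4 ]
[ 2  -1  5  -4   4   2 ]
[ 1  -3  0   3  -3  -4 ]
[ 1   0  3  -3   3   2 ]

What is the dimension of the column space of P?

2

Row reduce to echelon form.
R2 ← R2 − R1: [0, 3, 3, -6, 6, 6]
R3 ← R3 − (1/2)·R1: [0, -1, -1, 2, -2, -2]
R4 ← R4 − (1/2)·R1: [0, 2, 2, -4, 4, 4]
R3 ← R3 + (1/3)·R2: [0, 0, 0, 0, 0, 0]
R4 ← R4 − (2/3)·R2: [0, 0, 0, 0, 0, 0]
Echelon form has 2 nonzero rows, so rank(P) = 2.
The column space has dimension equal to the rank: 2.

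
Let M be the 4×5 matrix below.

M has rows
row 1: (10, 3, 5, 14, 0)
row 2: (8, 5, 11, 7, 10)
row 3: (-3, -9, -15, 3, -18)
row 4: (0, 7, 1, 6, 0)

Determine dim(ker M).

1

Row reduce to echelon form.
R2 ← R2 − (4/5)·R1: [0, 13/5, 7, -21/5, 10]
R3 ← R3 + (3/10)·R1: [0, -81/10, -27/2, 36/5, -18]
R3 ← R3 + (81/26)·R2: [0, 0, 108/13, -153/26, 171/13]
R4 ← R4 − (35/13)·R2: [0, 0, -232/13, 225/13, -350/13]
R4 ← R4 + (58/27)·R3: [0, 0, 0, 14/3, 4/3]
4 nonzero rows, so rank(M) = 4.
M has 5 columns; by rank–nullity, nullity = 5 − 4 = 1.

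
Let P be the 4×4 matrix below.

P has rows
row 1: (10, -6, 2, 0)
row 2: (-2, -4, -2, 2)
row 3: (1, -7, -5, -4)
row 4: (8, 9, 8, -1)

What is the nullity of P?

Row reduce to echelon form.
R2 ← R2 + (1/5)·R1: [0, -26/5, -8/5, 2]
R3 ← R3 − (1/10)·R1: [0, -32/5, -26/5, -4]
R4 ← R4 − (4/5)·R1: [0, 69/5, 32/5, -1]
R3 ← R3 − (16/13)·R2: [0, 0, -42/13, -84/13]
R4 ← R4 + (69/26)·R2: [0, 0, 28/13, 56/13]
R4 ← R4 + (2/3)·R3: [0, 0, 0, 0]
3 nonzero rows, so rank(P) = 3.
P has 4 columns; by rank–nullity, nullity = 4 − 3 = 1.

1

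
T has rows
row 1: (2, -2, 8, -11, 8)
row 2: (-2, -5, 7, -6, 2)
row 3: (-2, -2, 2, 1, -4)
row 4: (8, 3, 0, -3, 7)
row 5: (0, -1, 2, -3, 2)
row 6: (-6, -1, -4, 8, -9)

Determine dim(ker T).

0

Row reduce to echelon form.
R2 ← R2 + R1: [0, -7, 15, -17, 10]
R3 ← R3 + R1: [0, -4, 10, -10, 4]
R4 ← R4 − (4)·R1: [0, 11, -32, 41, -25]
R6 ← R6 + (3)·R1: [0, -7, 20, -25, 15]
R3 ← R3 − (4/7)·R2: [0, 0, 10/7, -2/7, -12/7]
R4 ← R4 + (11/7)·R2: [0, 0, -59/7, 100/7, -65/7]
R5 ← R5 − (1/7)·R2: [0, 0, -1/7, -4/7, 4/7]
R6 ← R6 − R2: [0, 0, 5, -8, 5]
R4 ← R4 + (59/10)·R3: [0, 0, 0, 63/5, -97/5]
R5 ← R5 + (1/10)·R3: [0, 0, 0, -3/5, 2/5]
R6 ← R6 − (7/2)·R3: [0, 0, 0, -7, 11]
R5 ← R5 + (1/21)·R4: [0, 0, 0, 0, -11/21]
R6 ← R6 + (5/9)·R4: [0, 0, 0, 0, 2/9]
R6 ← R6 + (14/33)·R5: [0, 0, 0, 0, 0]
5 nonzero rows, so rank(T) = 5.
T has 5 columns; by rank–nullity, nullity = 5 − 5 = 0.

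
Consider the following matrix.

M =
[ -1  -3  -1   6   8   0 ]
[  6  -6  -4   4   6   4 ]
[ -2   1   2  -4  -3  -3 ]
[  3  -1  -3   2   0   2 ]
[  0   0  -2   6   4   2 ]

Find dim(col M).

4

Row reduce to echelon form.
R2 ← R2 + (6)·R1: [0, -24, -10, 40, 54, 4]
R3 ← R3 − (2)·R1: [0, 7, 4, -16, -19, -3]
R4 ← R4 + (3)·R1: [0, -10, -6, 20, 24, 2]
R3 ← R3 + (7/24)·R2: [0, 0, 13/12, -13/3, -13/4, -11/6]
R4 ← R4 − (5/12)·R2: [0, 0, -11/6, 10/3, 3/2, 1/3]
R4 ← R4 + (22/13)·R3: [0, 0, 0, -4, -4, -36/13]
R5 ← R5 + (24/13)·R3: [0, 0, 0, -2, -2, -18/13]
R5 ← R5 − (1/2)·R4: [0, 0, 0, 0, 0, 0]
Echelon form has 4 nonzero rows, so rank(M) = 4.
The column space has dimension equal to the rank: 4.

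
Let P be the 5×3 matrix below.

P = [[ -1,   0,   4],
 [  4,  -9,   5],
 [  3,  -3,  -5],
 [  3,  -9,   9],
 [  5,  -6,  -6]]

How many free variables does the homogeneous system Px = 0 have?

1

Row reduce to echelon form.
R2 ← R2 + (4)·R1: [0, -9, 21]
R3 ← R3 + (3)·R1: [0, -3, 7]
R4 ← R4 + (3)·R1: [0, -9, 21]
R5 ← R5 + (5)·R1: [0, -6, 14]
R3 ← R3 − (1/3)·R2: [0, 0, 0]
R4 ← R4 − R2: [0, 0, 0]
R5 ← R5 − (2/3)·R2: [0, 0, 0]
2 nonzero rows, so rank(P) = 2.
P has 3 columns; by rank–nullity, nullity = 3 − 2 = 1.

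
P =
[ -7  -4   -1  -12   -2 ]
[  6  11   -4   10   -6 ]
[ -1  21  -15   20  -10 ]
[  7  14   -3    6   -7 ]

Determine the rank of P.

4

Row reduce to echelon form.
R2 ← R2 + (6/7)·R1: [0, 53/7, -34/7, -2/7, -54/7]
R3 ← R3 − (1/7)·R1: [0, 151/7, -104/7, 152/7, -68/7]
R4 ← R4 + R1: [0, 10, -4, -6, -9]
R3 ← R3 − (151/53)·R2: [0, 0, -54/53, 1194/53, 650/53]
R4 ← R4 − (70/53)·R2: [0, 0, 128/53, -298/53, 63/53]
R4 ← R4 + (64/27)·R3: [0, 0, 0, 430/9, 817/27]
Echelon form has 4 nonzero rows, so rank(P) = 4.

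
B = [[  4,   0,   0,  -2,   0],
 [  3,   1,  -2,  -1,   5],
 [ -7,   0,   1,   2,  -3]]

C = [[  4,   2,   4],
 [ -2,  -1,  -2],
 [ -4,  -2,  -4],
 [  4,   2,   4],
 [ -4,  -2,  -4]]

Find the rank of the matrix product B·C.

1

First compute BC:
[[  8,   4,   8],
 [ -6,  -3,  -6],
 [-12,  -6, -12]]
Now row reduce the product.
R2 ← R2 + (3/4)·R1: [0, 0, 0]
R3 ← R3 + (3/2)·R1: [0, 0, 0]
1 nonzero row, so rank(BC) = 1.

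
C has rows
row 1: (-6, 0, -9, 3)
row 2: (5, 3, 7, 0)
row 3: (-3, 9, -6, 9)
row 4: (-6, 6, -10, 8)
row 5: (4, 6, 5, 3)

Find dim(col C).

2

Row reduce to echelon form.
R2 ← R2 + (5/6)·R1: [0, 3, -1/2, 5/2]
R3 ← R3 − (1/2)·R1: [0, 9, -3/2, 15/2]
R4 ← R4 − R1: [0, 6, -1, 5]
R5 ← R5 + (2/3)·R1: [0, 6, -1, 5]
R3 ← R3 − (3)·R2: [0, 0, 0, 0]
R4 ← R4 − (2)·R2: [0, 0, 0, 0]
R5 ← R5 − (2)·R2: [0, 0, 0, 0]
Echelon form has 2 nonzero rows, so rank(C) = 2.
The column space has dimension equal to the rank: 2.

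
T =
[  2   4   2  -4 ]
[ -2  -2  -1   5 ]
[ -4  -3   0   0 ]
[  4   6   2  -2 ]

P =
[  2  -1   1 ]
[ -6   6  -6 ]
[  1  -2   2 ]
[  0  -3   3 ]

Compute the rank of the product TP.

First compute TP:
[[-18,  30, -30],
 [  7, -23,  23],
 [ 10, -14,  14],
 [-26,  34, -34]]
Now row reduce the product.
R2 ← R2 + (7/18)·R1: [0, -34/3, 34/3]
R3 ← R3 + (5/9)·R1: [0, 8/3, -8/3]
R4 ← R4 − (13/9)·R1: [0, -28/3, 28/3]
R3 ← R3 + (4/17)·R2: [0, 0, 0]
R4 ← R4 − (14/17)·R2: [0, 0, 0]
2 nonzero rows, so rank(TP) = 2.

2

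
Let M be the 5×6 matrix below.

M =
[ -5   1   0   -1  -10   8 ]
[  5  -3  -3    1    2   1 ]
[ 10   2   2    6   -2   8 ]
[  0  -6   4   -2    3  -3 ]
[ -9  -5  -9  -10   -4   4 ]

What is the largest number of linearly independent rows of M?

5

Row reduce to echelon form.
R2 ← R2 + R1: [0, -2, -3, 0, -8, 9]
R3 ← R3 + (2)·R1: [0, 4, 2, 4, -22, 24]
R5 ← R5 − (9/5)·R1: [0, -34/5, -9, -41/5, 14, -52/5]
R3 ← R3 + (2)·R2: [0, 0, -4, 4, -38, 42]
R4 ← R4 − (3)·R2: [0, 0, 13, -2, 27, -30]
R5 ← R5 − (17/5)·R2: [0, 0, 6/5, -41/5, 206/5, -41]
R4 ← R4 + (13/4)·R3: [0, 0, 0, 11, -193/2, 213/2]
R5 ← R5 + (3/10)·R3: [0, 0, 0, -7, 149/5, -142/5]
R5 ← R5 + (7/11)·R4: [0, 0, 0, 0, -3477/110, 4331/110]
Echelon form has 5 nonzero rows, so rank(M) = 5.
The rank gives the maximum number of linearly independent rows: 5.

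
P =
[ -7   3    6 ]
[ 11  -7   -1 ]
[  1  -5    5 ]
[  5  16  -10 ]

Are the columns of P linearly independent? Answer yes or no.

yes

Row reduce P to echelon form.
R2 ← R2 + (11/7)·R1: [0, -16/7, 59/7]
R3 ← R3 + (1/7)·R1: [0, -32/7, 41/7]
R4 ← R4 + (5/7)·R1: [0, 127/7, -40/7]
R3 ← R3 − (2)·R2: [0, 0, -11]
R4 ← R4 + (127/16)·R2: [0, 0, 979/16]
R4 ← R4 + (89/16)·R3: [0, 0, 0]
3 pivots among 3 columns.
Every column is a pivot column, so the columns are linearly independent.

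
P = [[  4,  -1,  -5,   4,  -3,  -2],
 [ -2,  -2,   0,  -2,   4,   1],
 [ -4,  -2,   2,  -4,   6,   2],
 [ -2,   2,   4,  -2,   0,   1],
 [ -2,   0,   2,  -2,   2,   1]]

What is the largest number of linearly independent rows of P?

Row reduce to echelon form.
R2 ← R2 + (1/2)·R1: [0, -5/2, -5/2, 0, 5/2, 0]
R3 ← R3 + R1: [0, -3, -3, 0, 3, 0]
R4 ← R4 + (1/2)·R1: [0, 3/2, 3/2, 0, -3/2, 0]
R5 ← R5 + (1/2)·R1: [0, -1/2, -1/2, 0, 1/2, 0]
R3 ← R3 − (6/5)·R2: [0, 0, 0, 0, 0, 0]
R4 ← R4 + (3/5)·R2: [0, 0, 0, 0, 0, 0]
R5 ← R5 − (1/5)·R2: [0, 0, 0, 0, 0, 0]
Echelon form has 2 nonzero rows, so rank(P) = 2.
The rank gives the maximum number of linearly independent rows: 2.

2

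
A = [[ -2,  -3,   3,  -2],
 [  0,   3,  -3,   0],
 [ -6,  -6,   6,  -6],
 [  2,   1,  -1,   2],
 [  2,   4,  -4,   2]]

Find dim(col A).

Row reduce to echelon form.
R3 ← R3 − (3)·R1: [0, 3, -3, 0]
R4 ← R4 + R1: [0, -2, 2, 0]
R5 ← R5 + R1: [0, 1, -1, 0]
R3 ← R3 − R2: [0, 0, 0, 0]
R4 ← R4 + (2/3)·R2: [0, 0, 0, 0]
R5 ← R5 − (1/3)·R2: [0, 0, 0, 0]
Echelon form has 2 nonzero rows, so rank(A) = 2.
The column space has dimension equal to the rank: 2.

2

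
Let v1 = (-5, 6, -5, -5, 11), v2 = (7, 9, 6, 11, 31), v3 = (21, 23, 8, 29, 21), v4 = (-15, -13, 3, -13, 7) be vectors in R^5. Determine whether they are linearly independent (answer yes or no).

Form the matrix with these vectors as rows and row reduce.
R2 ← R2 + (7/5)·R1: [0, 87/5, -1, 4, 232/5]
R3 ← R3 + (21/5)·R1: [0, 241/5, -13, 8, 336/5]
R4 ← R4 − (3)·R1: [0, -31, 18, 2, -26]
R3 ← R3 − (241/87)·R2: [0, 0, -890/87, -268/87, -184/3]
R4 ← R4 + (155/87)·R2: [0, 0, 1411/87, 794/87, 170/3]
R4 ← R4 + (1411/890)·R3: [0, 0, 0, 1888/445, -18054/445]
4 nonzero rows, so the 4 vectors span a space of dimension 4.
Since 4 = 4, the vectors are linearly independent.

yes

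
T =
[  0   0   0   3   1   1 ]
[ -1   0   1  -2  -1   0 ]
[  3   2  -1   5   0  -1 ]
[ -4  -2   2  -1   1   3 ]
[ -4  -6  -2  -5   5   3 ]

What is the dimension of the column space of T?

3

Row reduce to echelon form.
Swap R1 ↔ R2
R3 ← R3 + (3)·R1: [0, 2, 2, -1, -3, -1]
R4 ← R4 − (4)·R1: [0, -2, -2, 7, 5, 3]
R5 ← R5 − (4)·R1: [0, -6, -6, 3, 9, 3]
Swap R2 ↔ R3
R4 ← R4 + R2: [0, 0, 0, 6, 2, 2]
R5 ← R5 + (3)·R2: [0, 0, 0, 0, 0, 0]
R4 ← R4 − (2)·R3: [0, 0, 0, 0, 0, 0]
Echelon form has 3 nonzero rows, so rank(T) = 3.
The column space has dimension equal to the rank: 3.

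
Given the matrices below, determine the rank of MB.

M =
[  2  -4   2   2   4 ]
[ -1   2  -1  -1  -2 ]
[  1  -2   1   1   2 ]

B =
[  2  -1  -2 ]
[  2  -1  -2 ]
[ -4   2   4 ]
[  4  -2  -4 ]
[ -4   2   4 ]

1

First compute MB:
[[-20,  10,  20],
 [ 10,  -5, -10],
 [-10,   5,  10]]
Now row reduce the product.
R2 ← R2 + (1/2)·R1: [0, 0, 0]
R3 ← R3 − (1/2)·R1: [0, 0, 0]
1 nonzero row, so rank(MB) = 1.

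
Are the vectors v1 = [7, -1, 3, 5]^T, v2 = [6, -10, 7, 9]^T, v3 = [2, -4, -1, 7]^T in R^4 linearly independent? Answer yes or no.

Form the matrix with these vectors as rows and row reduce.
R2 ← R2 − (6/7)·R1: [0, -64/7, 31/7, 33/7]
R3 ← R3 − (2/7)·R1: [0, -26/7, -13/7, 39/7]
R3 ← R3 − (13/32)·R2: [0, 0, -117/32, 117/32]
3 nonzero rows, so the 3 vectors span a space of dimension 3.
Since 3 = 3, the vectors are linearly independent.

yes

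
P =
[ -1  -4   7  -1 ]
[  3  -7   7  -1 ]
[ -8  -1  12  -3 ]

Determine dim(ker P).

Row reduce to echelon form.
R2 ← R2 + (3)·R1: [0, -19, 28, -4]
R3 ← R3 − (8)·R1: [0, 31, -44, 5]
R3 ← R3 + (31/19)·R2: [0, 0, 32/19, -29/19]
3 nonzero rows, so rank(P) = 3.
P has 4 columns; by rank–nullity, nullity = 4 − 3 = 1.

1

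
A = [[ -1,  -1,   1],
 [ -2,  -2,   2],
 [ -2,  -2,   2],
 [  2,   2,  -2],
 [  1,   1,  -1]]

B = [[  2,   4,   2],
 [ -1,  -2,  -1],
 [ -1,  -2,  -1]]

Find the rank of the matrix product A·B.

First compute AB:
[[ -2,  -4,  -2],
 [ -4,  -8,  -4],
 [ -4,  -8,  -4],
 [  4,   8,   4],
 [  2,   4,   2]]
Now row reduce the product.
R2 ← R2 − (2)·R1: [0, 0, 0]
R3 ← R3 − (2)·R1: [0, 0, 0]
R4 ← R4 + (2)·R1: [0, 0, 0]
R5 ← R5 + R1: [0, 0, 0]
1 nonzero row, so rank(AB) = 1.

1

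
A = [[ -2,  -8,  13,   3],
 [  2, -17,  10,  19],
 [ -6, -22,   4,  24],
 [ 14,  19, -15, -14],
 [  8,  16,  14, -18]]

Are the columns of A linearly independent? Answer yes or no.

Row reduce A to echelon form.
R2 ← R2 + R1: [0, -25, 23, 22]
R3 ← R3 − (3)·R1: [0, 2, -35, 15]
R4 ← R4 + (7)·R1: [0, -37, 76, 7]
R5 ← R5 + (4)·R1: [0, -16, 66, -6]
R3 ← R3 + (2/25)·R2: [0, 0, -829/25, 419/25]
R4 ← R4 − (37/25)·R2: [0, 0, 1049/25, -639/25]
R5 ← R5 − (16/25)·R2: [0, 0, 1282/25, -502/25]
R4 ← R4 + (1049/829)·R3: [0, 0, 0, -3608/829]
R5 ← R5 + (1282/829)·R3: [0, 0, 0, 4840/829]
R5 ← R5 + (55/41)·R4: [0, 0, 0, 0]
4 pivots among 4 columns.
Every column is a pivot column, so the columns are linearly independent.

yes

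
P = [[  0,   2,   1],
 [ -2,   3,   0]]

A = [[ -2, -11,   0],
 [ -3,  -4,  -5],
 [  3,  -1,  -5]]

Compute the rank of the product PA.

First compute PA:
[[ -3,  -9, -15],
 [ -5,  10, -15]]
Now row reduce the product.
R2 ← R2 − (5/3)·R1: [0, 25, 10]
2 nonzero rows, so rank(PA) = 2.

2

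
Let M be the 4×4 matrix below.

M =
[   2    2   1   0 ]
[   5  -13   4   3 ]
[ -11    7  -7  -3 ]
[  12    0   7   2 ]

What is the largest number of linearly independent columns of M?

2

Row reduce to echelon form.
R2 ← R2 − (5/2)·R1: [0, -18, 3/2, 3]
R3 ← R3 + (11/2)·R1: [0, 18, -3/2, -3]
R4 ← R4 − (6)·R1: [0, -12, 1, 2]
R3 ← R3 + R2: [0, 0, 0, 0]
R4 ← R4 − (2/3)·R2: [0, 0, 0, 0]
Echelon form has 2 nonzero rows, so rank(M) = 2.
The rank gives the maximum number of linearly independent columns: 2.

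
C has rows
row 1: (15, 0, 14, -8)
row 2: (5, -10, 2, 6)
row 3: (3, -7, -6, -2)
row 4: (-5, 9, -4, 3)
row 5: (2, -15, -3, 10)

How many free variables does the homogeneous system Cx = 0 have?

0

Row reduce to echelon form.
R2 ← R2 − (1/3)·R1: [0, -10, -8/3, 26/3]
R3 ← R3 − (1/5)·R1: [0, -7, -44/5, -2/5]
R4 ← R4 + (1/3)·R1: [0, 9, 2/3, 1/3]
R5 ← R5 − (2/15)·R1: [0, -15, -73/15, 166/15]
R3 ← R3 − (7/10)·R2: [0, 0, -104/15, -97/15]
R4 ← R4 + (9/10)·R2: [0, 0, -26/15, 122/15]
R5 ← R5 − (3/2)·R2: [0, 0, -13/15, -29/15]
R4 ← R4 − (1/4)·R3: [0, 0, 0, 39/4]
R5 ← R5 − (1/8)·R3: [0, 0, 0, -9/8]
R5 ← R5 + (3/26)·R4: [0, 0, 0, 0]
4 nonzero rows, so rank(C) = 4.
C has 4 columns; by rank–nullity, nullity = 4 − 4 = 0.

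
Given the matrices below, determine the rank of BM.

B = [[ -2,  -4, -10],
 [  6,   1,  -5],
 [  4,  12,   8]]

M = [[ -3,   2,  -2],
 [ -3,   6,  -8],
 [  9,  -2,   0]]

2

First compute BM:
[[-72,  -8,  36],
 [-66,  28, -20],
 [ 24,  64, -104]]
Now row reduce the product.
R2 ← R2 − (11/12)·R1: [0, 106/3, -53]
R3 ← R3 + (1/3)·R1: [0, 184/3, -92]
R3 ← R3 − (92/53)·R2: [0, 0, 0]
2 nonzero rows, so rank(BM) = 2.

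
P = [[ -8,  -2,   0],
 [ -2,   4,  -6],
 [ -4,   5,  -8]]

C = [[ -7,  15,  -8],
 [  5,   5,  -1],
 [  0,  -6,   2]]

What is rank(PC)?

2

First compute PC:
[[ 46, -130,  66],
 [ 34,  26,   0],
 [ 53,  13,  11]]
Now row reduce the product.
R2 ← R2 − (17/23)·R1: [0, 2808/23, -1122/23]
R3 ← R3 − (53/46)·R1: [0, 3744/23, -1496/23]
R3 ← R3 − (4/3)·R2: [0, 0, 0]
2 nonzero rows, so rank(PC) = 2.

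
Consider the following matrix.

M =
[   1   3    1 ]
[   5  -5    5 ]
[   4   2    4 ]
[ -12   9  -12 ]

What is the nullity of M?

1

Row reduce to echelon form.
R2 ← R2 − (5)·R1: [0, -20, 0]
R3 ← R3 − (4)·R1: [0, -10, 0]
R4 ← R4 + (12)·R1: [0, 45, 0]
R3 ← R3 − (1/2)·R2: [0, 0, 0]
R4 ← R4 + (9/4)·R2: [0, 0, 0]
2 nonzero rows, so rank(M) = 2.
M has 3 columns; by rank–nullity, nullity = 3 − 2 = 1.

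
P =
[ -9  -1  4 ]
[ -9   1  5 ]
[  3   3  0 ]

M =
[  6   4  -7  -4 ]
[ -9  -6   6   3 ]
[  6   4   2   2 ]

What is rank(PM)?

First compute PM:
[[-21, -14,  65,  41],
 [-33, -22,  79,  49],
 [ -9,  -6,  -3,  -3]]
Now row reduce the product.
R2 ← R2 − (11/7)·R1: [0, 0, -162/7, -108/7]
R3 ← R3 − (3/7)·R1: [0, 0, -216/7, -144/7]
R3 ← R3 − (4/3)·R2: [0, 0, 0, 0]
2 nonzero rows, so rank(PM) = 2.

2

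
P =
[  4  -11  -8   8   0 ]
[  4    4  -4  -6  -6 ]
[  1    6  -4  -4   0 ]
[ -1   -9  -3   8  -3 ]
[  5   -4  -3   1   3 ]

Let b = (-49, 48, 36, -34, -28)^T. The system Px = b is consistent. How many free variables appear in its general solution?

Row reduce the augmented matrix [P | b].
R2 ← R2 − R1: [0, 15, 4, -14, -6, 97]
R3 ← R3 − (1/4)·R1: [0, 35/4, -2, -6, 0, 193/4]
R4 ← R4 + (1/4)·R1: [0, -47/4, -5, 10, -3, -185/4]
R5 ← R5 − (5/4)·R1: [0, 39/4, 7, -9, 3, 133/4]
R3 ← R3 − (7/12)·R2: [0, 0, -13/3, 13/6, 7/2, -25/3]
R4 ← R4 + (47/60)·R2: [0, 0, -28/15, -29/30, -77/10, 446/15]
R5 ← R5 − (13/20)·R2: [0, 0, 22/5, 1/10, 69/10, -149/5]
R4 ← R4 − (28/65)·R3: [0, 0, 0, -19/10, -1197/130, 2166/65]
R5 ← R5 + (66/65)·R3: [0, 0, 0, 23/10, 1359/130, -2487/65]
R5 ← R5 + (23/19)·R4: [0, 0, 0, 0, -9/13, 27/13]
The echelon form has 5 nonzero rows, and every pivot lies in the first 5 columns, so rank(P) = rank([P|b]) = 5.
The system is consistent.
Free variables = (unknowns) − (rank) = 5 − 5 = 0.

0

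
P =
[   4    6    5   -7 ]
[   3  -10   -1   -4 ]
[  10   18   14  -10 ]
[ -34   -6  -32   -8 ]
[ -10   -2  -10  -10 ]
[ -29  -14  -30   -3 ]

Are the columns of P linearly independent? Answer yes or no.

no

Row reduce P to echelon form.
R2 ← R2 − (3/4)·R1: [0, -29/2, -19/4, 5/4]
R3 ← R3 − (5/2)·R1: [0, 3, 3/2, 15/2]
R4 ← R4 + (17/2)·R1: [0, 45, 21/2, -135/2]
R5 ← R5 + (5/2)·R1: [0, 13, 5/2, -55/2]
R6 ← R6 + (29/4)·R1: [0, 59/2, 25/4, -215/4]
R3 ← R3 + (6/29)·R2: [0, 0, 15/29, 225/29]
R4 ← R4 + (90/29)·R2: [0, 0, -123/29, -1845/29]
R5 ← R5 + (26/29)·R2: [0, 0, -51/29, -765/29]
R6 ← R6 + (59/29)·R2: [0, 0, -99/29, -1485/29]
R4 ← R4 + (41/5)·R3: [0, 0, 0, 0]
R5 ← R5 + (17/5)·R3: [0, 0, 0, 0]
R6 ← R6 + (33/5)·R3: [0, 0, 0, 0]
3 pivots among 4 columns.
Only 3 < 4 pivot columns, so the columns are linearly dependent.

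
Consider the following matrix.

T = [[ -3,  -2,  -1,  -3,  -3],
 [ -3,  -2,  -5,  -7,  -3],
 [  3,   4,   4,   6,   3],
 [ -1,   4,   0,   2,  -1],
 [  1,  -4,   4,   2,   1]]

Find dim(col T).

4

Row reduce to echelon form.
R2 ← R2 − R1: [0, 0, -4, -4, 0]
R3 ← R3 + R1: [0, 2, 3, 3, 0]
R4 ← R4 − (1/3)·R1: [0, 14/3, 1/3, 3, 0]
R5 ← R5 + (1/3)·R1: [0, -14/3, 11/3, 1, 0]
Swap R2 ↔ R3
R4 ← R4 − (7/3)·R2: [0, 0, -20/3, -4, 0]
R5 ← R5 + (7/3)·R2: [0, 0, 32/3, 8, 0]
R4 ← R4 − (5/3)·R3: [0, 0, 0, 8/3, 0]
R5 ← R5 + (8/3)·R3: [0, 0, 0, -8/3, 0]
R5 ← R5 + R4: [0, 0, 0, 0, 0]
Echelon form has 4 nonzero rows, so rank(T) = 4.
The column space has dimension equal to the rank: 4.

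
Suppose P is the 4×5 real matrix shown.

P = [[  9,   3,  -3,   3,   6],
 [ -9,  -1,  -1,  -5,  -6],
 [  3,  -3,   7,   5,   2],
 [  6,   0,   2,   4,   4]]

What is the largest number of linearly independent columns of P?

2

Row reduce to echelon form.
R2 ← R2 + R1: [0, 2, -4, -2, 0]
R3 ← R3 − (1/3)·R1: [0, -4, 8, 4, 0]
R4 ← R4 − (2/3)·R1: [0, -2, 4, 2, 0]
R3 ← R3 + (2)·R2: [0, 0, 0, 0, 0]
R4 ← R4 + R2: [0, 0, 0, 0, 0]
Echelon form has 2 nonzero rows, so rank(P) = 2.
The rank gives the maximum number of linearly independent columns: 2.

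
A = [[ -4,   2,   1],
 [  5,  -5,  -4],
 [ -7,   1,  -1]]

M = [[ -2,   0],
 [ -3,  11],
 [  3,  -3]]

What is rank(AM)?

First compute AM:
[[  5,  19],
 [ -7, -43],
 [  8,  14]]
Now row reduce the product.
R2 ← R2 + (7/5)·R1: [0, -82/5]
R3 ← R3 − (8/5)·R1: [0, -82/5]
R3 ← R3 − R2: [0, 0]
2 nonzero rows, so rank(AM) = 2.

2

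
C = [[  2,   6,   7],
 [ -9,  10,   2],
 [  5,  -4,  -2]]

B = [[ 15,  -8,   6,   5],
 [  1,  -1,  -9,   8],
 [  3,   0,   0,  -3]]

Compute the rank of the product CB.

First compute CB:
[[ 57, -22, -42,  37],
 [-119,  62, -144,  29],
 [ 65, -36,  66,  -1]]
Now row reduce the product.
R2 ← R2 + (119/57)·R1: [0, 916/57, -4402/19, 6056/57]
R3 ← R3 − (65/57)·R1: [0, -622/57, 2164/19, -2462/57]
R3 ← R3 + (311/458)·R2: [0, 0, -9945/229, 6630/229]
3 nonzero rows, so rank(CB) = 3.

3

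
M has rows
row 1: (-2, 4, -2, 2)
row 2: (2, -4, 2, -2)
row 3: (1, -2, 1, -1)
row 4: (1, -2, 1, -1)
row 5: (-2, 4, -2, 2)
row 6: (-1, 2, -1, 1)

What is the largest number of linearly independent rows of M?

1

Row reduce to echelon form.
R2 ← R2 + R1: [0, 0, 0, 0]
R3 ← R3 + (1/2)·R1: [0, 0, 0, 0]
R4 ← R4 + (1/2)·R1: [0, 0, 0, 0]
R5 ← R5 − R1: [0, 0, 0, 0]
R6 ← R6 − (1/2)·R1: [0, 0, 0, 0]
Echelon form has 1 nonzero row, so rank(M) = 1.
The rank gives the maximum number of linearly independent rows: 1.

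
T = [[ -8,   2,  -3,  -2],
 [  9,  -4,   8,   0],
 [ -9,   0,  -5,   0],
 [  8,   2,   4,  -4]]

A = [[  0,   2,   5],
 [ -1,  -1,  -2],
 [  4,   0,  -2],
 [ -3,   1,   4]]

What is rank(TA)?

First compute TA:
[[ -8, -20, -46],
 [ 36,  22,  37],
 [-20, -18, -35],
 [ 26,  10,  12]]
Now row reduce the product.
R2 ← R2 + (9/2)·R1: [0, -68, -170]
R3 ← R3 − (5/2)·R1: [0, 32, 80]
R4 ← R4 + (13/4)·R1: [0, -55, -275/2]
R3 ← R3 + (8/17)·R2: [0, 0, 0]
R4 ← R4 − (55/68)·R2: [0, 0, 0]
2 nonzero rows, so rank(TA) = 2.

2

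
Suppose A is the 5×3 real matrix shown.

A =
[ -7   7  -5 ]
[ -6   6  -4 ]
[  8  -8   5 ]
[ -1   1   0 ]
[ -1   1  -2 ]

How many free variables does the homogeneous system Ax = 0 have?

1

Row reduce to echelon form.
R2 ← R2 − (6/7)·R1: [0, 0, 2/7]
R3 ← R3 + (8/7)·R1: [0, 0, -5/7]
R4 ← R4 − (1/7)·R1: [0, 0, 5/7]
R5 ← R5 − (1/7)·R1: [0, 0, -9/7]
R3 ← R3 + (5/2)·R2: [0, 0, 0]
R4 ← R4 − (5/2)·R2: [0, 0, 0]
R5 ← R5 + (9/2)·R2: [0, 0, 0]
2 nonzero rows, so rank(A) = 2.
A has 3 columns; by rank–nullity, nullity = 3 − 2 = 1.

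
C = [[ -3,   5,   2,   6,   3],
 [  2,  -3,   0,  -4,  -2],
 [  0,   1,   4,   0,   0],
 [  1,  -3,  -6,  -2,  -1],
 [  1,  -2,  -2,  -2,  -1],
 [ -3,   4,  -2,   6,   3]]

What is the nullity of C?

3

Row reduce to echelon form.
R2 ← R2 + (2/3)·R1: [0, 1/3, 4/3, 0, 0]
R4 ← R4 + (1/3)·R1: [0, -4/3, -16/3, 0, 0]
R5 ← R5 + (1/3)·R1: [0, -1/3, -4/3, 0, 0]
R6 ← R6 − R1: [0, -1, -4, 0, 0]
R3 ← R3 − (3)·R2: [0, 0, 0, 0, 0]
R4 ← R4 + (4)·R2: [0, 0, 0, 0, 0]
R5 ← R5 + R2: [0, 0, 0, 0, 0]
R6 ← R6 + (3)·R2: [0, 0, 0, 0, 0]
2 nonzero rows, so rank(C) = 2.
C has 5 columns; by rank–nullity, nullity = 5 − 2 = 3.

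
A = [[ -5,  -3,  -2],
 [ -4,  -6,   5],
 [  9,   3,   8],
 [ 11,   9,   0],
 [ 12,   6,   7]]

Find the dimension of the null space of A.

1

Row reduce to echelon form.
R2 ← R2 − (4/5)·R1: [0, -18/5, 33/5]
R3 ← R3 + (9/5)·R1: [0, -12/5, 22/5]
R4 ← R4 + (11/5)·R1: [0, 12/5, -22/5]
R5 ← R5 + (12/5)·R1: [0, -6/5, 11/5]
R3 ← R3 − (2/3)·R2: [0, 0, 0]
R4 ← R4 + (2/3)·R2: [0, 0, 0]
R5 ← R5 − (1/3)·R2: [0, 0, 0]
2 nonzero rows, so rank(A) = 2.
A has 3 columns; by rank–nullity, nullity = 3 − 2 = 1.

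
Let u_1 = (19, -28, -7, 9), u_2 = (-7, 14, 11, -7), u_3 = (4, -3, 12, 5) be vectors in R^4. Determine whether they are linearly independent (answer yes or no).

yes

Form the matrix with these vectors as rows and row reduce.
R2 ← R2 + (7/19)·R1: [0, 70/19, 160/19, -70/19]
R3 ← R3 − (4/19)·R1: [0, 55/19, 256/19, 59/19]
R3 ← R3 − (11/14)·R2: [0, 0, 48/7, 6]
3 nonzero rows, so the 3 vectors span a space of dimension 3.
Since 3 = 3, the vectors are linearly independent.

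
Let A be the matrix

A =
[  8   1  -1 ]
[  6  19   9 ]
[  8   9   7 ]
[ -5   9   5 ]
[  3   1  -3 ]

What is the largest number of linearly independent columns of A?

3

Row reduce to echelon form.
R2 ← R2 − (3/4)·R1: [0, 73/4, 39/4]
R3 ← R3 − R1: [0, 8, 8]
R4 ← R4 + (5/8)·R1: [0, 77/8, 35/8]
R5 ← R5 − (3/8)·R1: [0, 5/8, -21/8]
R3 ← R3 − (32/73)·R2: [0, 0, 272/73]
R4 ← R4 − (77/146)·R2: [0, 0, -56/73]
R5 ← R5 − (5/146)·R2: [0, 0, -216/73]
R4 ← R4 + (7/34)·R3: [0, 0, 0]
R5 ← R5 + (27/34)·R3: [0, 0, 0]
Echelon form has 3 nonzero rows, so rank(A) = 3.
The rank gives the maximum number of linearly independent columns: 3.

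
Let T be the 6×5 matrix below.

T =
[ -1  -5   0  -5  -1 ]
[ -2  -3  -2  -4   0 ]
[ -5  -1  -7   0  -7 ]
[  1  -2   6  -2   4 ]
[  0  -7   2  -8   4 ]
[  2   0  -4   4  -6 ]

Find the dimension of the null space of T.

0

Row reduce to echelon form.
R2 ← R2 − (2)·R1: [0, 7, -2, 6, 2]
R3 ← R3 − (5)·R1: [0, 24, -7, 25, -2]
R4 ← R4 + R1: [0, -7, 6, -7, 3]
R6 ← R6 + (2)·R1: [0, -10, -4, -6, -8]
R3 ← R3 − (24/7)·R2: [0, 0, -1/7, 31/7, -62/7]
R4 ← R4 + R2: [0, 0, 4, -1, 5]
R5 ← R5 + R2: [0, 0, 0, -2, 6]
R6 ← R6 + (10/7)·R2: [0, 0, -48/7, 18/7, -36/7]
R4 ← R4 + (28)·R3: [0, 0, 0, 123, -243]
R6 ← R6 − (48)·R3: [0, 0, 0, -210, 420]
R5 ← R5 + (2/123)·R4: [0, 0, 0, 0, 84/41]
R6 ← R6 + (70/41)·R4: [0, 0, 0, 0, 210/41]
R6 ← R6 − (5/2)·R5: [0, 0, 0, 0, 0]
5 nonzero rows, so rank(T) = 5.
T has 5 columns; by rank–nullity, nullity = 5 − 5 = 0.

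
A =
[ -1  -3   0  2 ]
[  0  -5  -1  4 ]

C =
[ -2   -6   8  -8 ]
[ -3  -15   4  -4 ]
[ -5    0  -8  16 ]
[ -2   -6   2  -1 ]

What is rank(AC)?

2

First compute AC:
[[  7,  39, -16,  18],
 [ 12,  51,  -4,   0]]
Now row reduce the product.
R2 ← R2 − (12/7)·R1: [0, -111/7, 164/7, -216/7]
2 nonzero rows, so rank(AC) = 2.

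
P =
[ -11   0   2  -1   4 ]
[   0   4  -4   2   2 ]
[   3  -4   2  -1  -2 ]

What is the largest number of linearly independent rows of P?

3

Row reduce to echelon form.
R3 ← R3 + (3/11)·R1: [0, -4, 28/11, -14/11, -10/11]
R3 ← R3 + R2: [0, 0, -16/11, 8/11, 12/11]
Echelon form has 3 nonzero rows, so rank(P) = 3.
The rank gives the maximum number of linearly independent rows: 3.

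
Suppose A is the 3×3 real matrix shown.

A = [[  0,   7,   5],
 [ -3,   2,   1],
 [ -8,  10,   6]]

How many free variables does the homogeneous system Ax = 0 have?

1

Row reduce to echelon form.
Swap R1 ↔ R2
R3 ← R3 − (8/3)·R1: [0, 14/3, 10/3]
R3 ← R3 − (2/3)·R2: [0, 0, 0]
2 nonzero rows, so rank(A) = 2.
A has 3 columns; by rank–nullity, nullity = 3 − 2 = 1.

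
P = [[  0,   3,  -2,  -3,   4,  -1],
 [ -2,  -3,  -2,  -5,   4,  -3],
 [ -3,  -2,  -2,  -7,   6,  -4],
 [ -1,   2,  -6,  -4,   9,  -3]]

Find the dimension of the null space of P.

Row reduce to echelon form.
Swap R1 ↔ R2
R3 ← R3 − (3/2)·R1: [0, 5/2, 1, 1/2, 0, 1/2]
R4 ← R4 − (1/2)·R1: [0, 7/2, -5, -3/2, 7, -3/2]
R3 ← R3 − (5/6)·R2: [0, 0, 8/3, 3, -10/3, 4/3]
R4 ← R4 − (7/6)·R2: [0, 0, -8/3, 2, 7/3, -1/3]
R4 ← R4 + R3: [0, 0, 0, 5, -1, 1]
4 nonzero rows, so rank(P) = 4.
P has 6 columns; by rank–nullity, nullity = 6 − 4 = 2.

2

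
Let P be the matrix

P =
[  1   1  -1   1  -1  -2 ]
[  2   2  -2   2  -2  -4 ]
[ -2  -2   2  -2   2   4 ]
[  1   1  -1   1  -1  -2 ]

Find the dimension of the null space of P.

5

Row reduce to echelon form.
R2 ← R2 − (2)·R1: [0, 0, 0, 0, 0, 0]
R3 ← R3 + (2)·R1: [0, 0, 0, 0, 0, 0]
R4 ← R4 − R1: [0, 0, 0, 0, 0, 0]
1 nonzero row, so rank(P) = 1.
P has 6 columns; by rank–nullity, nullity = 6 − 1 = 5.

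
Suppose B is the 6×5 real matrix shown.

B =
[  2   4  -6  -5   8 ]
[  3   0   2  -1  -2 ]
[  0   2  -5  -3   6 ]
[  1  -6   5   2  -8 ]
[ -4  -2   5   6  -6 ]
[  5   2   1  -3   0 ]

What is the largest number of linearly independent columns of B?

3

Row reduce to echelon form.
R2 ← R2 − (3/2)·R1: [0, -6, 11, 13/2, -14]
R4 ← R4 − (1/2)·R1: [0, -8, 8, 9/2, -12]
R5 ← R5 + (2)·R1: [0, 6, -7, -4, 10]
R6 ← R6 − (5/2)·R1: [0, -8, 16, 19/2, -20]
R3 ← R3 + (1/3)·R2: [0, 0, -4/3, -5/6, 4/3]
R4 ← R4 − (4/3)·R2: [0, 0, -20/3, -25/6, 20/3]
R5 ← R5 + R2: [0, 0, 4, 5/2, -4]
R6 ← R6 − (4/3)·R2: [0, 0, 4/3, 5/6, -4/3]
R4 ← R4 − (5)·R3: [0, 0, 0, 0, 0]
R5 ← R5 + (3)·R3: [0, 0, 0, 0, 0]
R6 ← R6 + R3: [0, 0, 0, 0, 0]
Echelon form has 3 nonzero rows, so rank(B) = 3.
The rank gives the maximum number of linearly independent columns: 3.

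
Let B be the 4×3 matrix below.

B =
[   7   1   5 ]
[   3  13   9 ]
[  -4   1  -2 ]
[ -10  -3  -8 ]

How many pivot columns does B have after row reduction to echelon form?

Row reduce to echelon form.
R2 ← R2 − (3/7)·R1: [0, 88/7, 48/7]
R3 ← R3 + (4/7)·R1: [0, 11/7, 6/7]
R4 ← R4 + (10/7)·R1: [0, -11/7, -6/7]
R3 ← R3 − (1/8)·R2: [0, 0, 0]
R4 ← R4 + (1/8)·R2: [0, 0, 0]
Echelon form has 2 nonzero rows, so rank(B) = 2.
Each nonzero row contributes one pivot column: 2 pivot columns.

2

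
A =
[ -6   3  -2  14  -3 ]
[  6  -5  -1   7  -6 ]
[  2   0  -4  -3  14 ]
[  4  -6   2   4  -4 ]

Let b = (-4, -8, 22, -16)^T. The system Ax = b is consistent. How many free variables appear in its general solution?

1

Row reduce the augmented matrix [A | b].
R2 ← R2 + R1: [0, -2, -3, 21, -9, -12]
R3 ← R3 + (1/3)·R1: [0, 1, -14/3, 5/3, 13, 62/3]
R4 ← R4 + (2/3)·R1: [0, -4, 2/3, 40/3, -6, -56/3]
R3 ← R3 + (1/2)·R2: [0, 0, -37/6, 73/6, 17/2, 44/3]
R4 ← R4 − (2)·R2: [0, 0, 20/3, -86/3, 12, 16/3]
R4 ← R4 + (40/37)·R3: [0, 0, 0, -574/37, 784/37, 784/37]
The echelon form has 4 nonzero rows, and every pivot lies in the first 5 columns, so rank(A) = rank([A|b]) = 4.
The system is consistent.
Free variables = (unknowns) − (rank) = 5 − 4 = 1.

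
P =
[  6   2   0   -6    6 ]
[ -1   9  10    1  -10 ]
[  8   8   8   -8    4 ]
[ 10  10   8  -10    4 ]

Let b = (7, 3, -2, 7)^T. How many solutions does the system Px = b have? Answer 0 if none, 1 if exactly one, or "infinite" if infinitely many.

0

Row reduce the augmented matrix [P | b].
R2 ← R2 + (1/6)·R1: [0, 28/3, 10, 0, -9, 25/6]
R3 ← R3 − (4/3)·R1: [0, 16/3, 8, 0, -4, -34/3]
R4 ← R4 − (5/3)·R1: [0, 20/3, 8, 0, -6, -14/3]
R3 ← R3 − (4/7)·R2: [0, 0, 16/7, 0, 8/7, -96/7]
R4 ← R4 − (5/7)·R2: [0, 0, 6/7, 0, 3/7, -107/14]
R4 ← R4 − (3/8)·R3: [0, 0, 0, 0, 0, -5/2]
The echelon form has 4 nonzero rows; the last pivot sits in the augmented column, so rank(P) = 3 but rank([P|b]) = 4.
Since the ranks differ, the system is inconsistent.
It has no solutions.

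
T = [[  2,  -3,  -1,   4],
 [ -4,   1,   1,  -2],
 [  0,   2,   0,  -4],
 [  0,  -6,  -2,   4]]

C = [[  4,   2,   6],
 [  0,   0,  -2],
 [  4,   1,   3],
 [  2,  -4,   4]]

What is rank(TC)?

First compute TC:
[[ 12, -13,  31],
 [-16,   1, -31],
 [ -8,  16, -20],
 [  0, -18,  22]]
Now row reduce the product.
R2 ← R2 + (4/3)·R1: [0, -49/3, 31/3]
R3 ← R3 + (2/3)·R1: [0, 22/3, 2/3]
R3 ← R3 + (22/49)·R2: [0, 0, 260/49]
R4 ← R4 − (54/49)·R2: [0, 0, 520/49]
R4 ← R4 − (2)·R3: [0, 0, 0]
3 nonzero rows, so rank(TC) = 3.

3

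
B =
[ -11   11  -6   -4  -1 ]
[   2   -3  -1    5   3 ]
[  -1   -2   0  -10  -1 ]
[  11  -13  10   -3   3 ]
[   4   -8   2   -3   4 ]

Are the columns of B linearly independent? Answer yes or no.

Row reduce B to echelon form.
R2 ← R2 + (2/11)·R1: [0, -1, -23/11, 47/11, 31/11]
R3 ← R3 − (1/11)·R1: [0, -3, 6/11, -106/11, -10/11]
R4 ← R4 + R1: [0, -2, 4, -7, 2]
R5 ← R5 + (4/11)·R1: [0, -4, -2/11, -49/11, 40/11]
R3 ← R3 − (3)·R2: [0, 0, 75/11, -247/11, -103/11]
R4 ← R4 − (2)·R2: [0, 0, 90/11, -171/11, -40/11]
R5 ← R5 − (4)·R2: [0, 0, 90/11, -237/11, -84/11]
R4 ← R4 − (6/5)·R3: [0, 0, 0, 57/5, 38/5]
R5 ← R5 − (6/5)·R3: [0, 0, 0, 27/5, 18/5]
R5 ← R5 − (9/19)·R4: [0, 0, 0, 0, 0]
4 pivots among 5 columns.
Only 4 < 5 pivot columns, so the columns are linearly dependent.

no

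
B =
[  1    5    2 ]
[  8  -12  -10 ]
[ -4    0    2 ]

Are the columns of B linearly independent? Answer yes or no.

no

Row reduce B to echelon form.
R2 ← R2 − (8)·R1: [0, -52, -26]
R3 ← R3 + (4)·R1: [0, 20, 10]
R3 ← R3 + (5/13)·R2: [0, 0, 0]
2 pivots among 3 columns.
Only 2 < 3 pivot columns, so the columns are linearly dependent.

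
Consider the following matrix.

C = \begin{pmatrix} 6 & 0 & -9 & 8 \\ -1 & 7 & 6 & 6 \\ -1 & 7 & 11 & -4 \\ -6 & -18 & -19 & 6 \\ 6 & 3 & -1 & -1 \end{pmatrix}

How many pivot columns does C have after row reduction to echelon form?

Row reduce to echelon form.
R2 ← R2 + (1/6)·R1: [0, 7, 9/2, 22/3]
R3 ← R3 + (1/6)·R1: [0, 7, 19/2, -8/3]
R4 ← R4 + R1: [0, -18, -28, 14]
R5 ← R5 − R1: [0, 3, 8, -9]
R3 ← R3 − R2: [0, 0, 5, -10]
R4 ← R4 + (18/7)·R2: [0, 0, -115/7, 230/7]
R5 ← R5 − (3/7)·R2: [0, 0, 85/14, -85/7]
R4 ← R4 + (23/7)·R3: [0, 0, 0, 0]
R5 ← R5 − (17/14)·R3: [0, 0, 0, 0]
Echelon form has 3 nonzero rows, so rank(C) = 3.
Each nonzero row contributes one pivot column: 3 pivot columns.

3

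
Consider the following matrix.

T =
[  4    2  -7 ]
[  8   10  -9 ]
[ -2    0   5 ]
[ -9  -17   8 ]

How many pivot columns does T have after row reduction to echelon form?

3

Row reduce to echelon form.
R2 ← R2 − (2)·R1: [0, 6, 5]
R3 ← R3 + (1/2)·R1: [0, 1, 3/2]
R4 ← R4 + (9/4)·R1: [0, -25/2, -31/4]
R3 ← R3 − (1/6)·R2: [0, 0, 2/3]
R4 ← R4 + (25/12)·R2: [0, 0, 8/3]
R4 ← R4 − (4)·R3: [0, 0, 0]
Echelon form has 3 nonzero rows, so rank(T) = 3.
Each nonzero row contributes one pivot column: 3 pivot columns.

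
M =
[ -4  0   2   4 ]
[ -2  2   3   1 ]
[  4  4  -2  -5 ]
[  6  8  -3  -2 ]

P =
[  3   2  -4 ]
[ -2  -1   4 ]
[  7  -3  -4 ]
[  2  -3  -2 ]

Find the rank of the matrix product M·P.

First compute MP:
[[ 10, -26,   0],
 [ 13, -18,   2],
 [-20,  25,  18],
 [-23,  19,  24]]
Now row reduce the product.
R2 ← R2 − (13/10)·R1: [0, 79/5, 2]
R3 ← R3 + (2)·R1: [0, -27, 18]
R4 ← R4 + (23/10)·R1: [0, -204/5, 24]
R3 ← R3 + (135/79)·R2: [0, 0, 1692/79]
R4 ← R4 + (204/79)·R2: [0, 0, 2304/79]
R4 ← R4 − (64/47)·R3: [0, 0, 0]
3 nonzero rows, so rank(MP) = 3.

3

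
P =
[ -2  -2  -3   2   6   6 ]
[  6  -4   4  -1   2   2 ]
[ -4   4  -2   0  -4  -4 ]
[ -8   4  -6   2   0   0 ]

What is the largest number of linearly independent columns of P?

2

Row reduce to echelon form.
R2 ← R2 + (3)·R1: [0, -10, -5, 5, 20, 20]
R3 ← R3 − (2)·R1: [0, 8, 4, -4, -16, -16]
R4 ← R4 − (4)·R1: [0, 12, 6, -6, -24, -24]
R3 ← R3 + (4/5)·R2: [0, 0, 0, 0, 0, 0]
R4 ← R4 + (6/5)·R2: [0, 0, 0, 0, 0, 0]
Echelon form has 2 nonzero rows, so rank(P) = 2.
The rank gives the maximum number of linearly independent columns: 2.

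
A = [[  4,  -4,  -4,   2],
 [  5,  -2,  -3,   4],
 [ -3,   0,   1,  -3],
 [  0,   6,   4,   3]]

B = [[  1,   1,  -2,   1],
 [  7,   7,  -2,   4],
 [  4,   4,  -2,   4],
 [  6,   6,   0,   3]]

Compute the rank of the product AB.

2

First compute AB:
[[-28, -28,   8, -22],
 [  3,   3,   0,  -3],
 [-17, -17,   4,  -8],
 [ 76,  76, -20,  49]]
Now row reduce the product.
R2 ← R2 + (3/28)·R1: [0, 0, 6/7, -75/14]
R3 ← R3 − (17/28)·R1: [0, 0, -6/7, 75/14]
R4 ← R4 + (19/7)·R1: [0, 0, 12/7, -75/7]
R3 ← R3 + R2: [0, 0, 0, 0]
R4 ← R4 − (2)·R2: [0, 0, 0, 0]
2 nonzero rows, so rank(AB) = 2.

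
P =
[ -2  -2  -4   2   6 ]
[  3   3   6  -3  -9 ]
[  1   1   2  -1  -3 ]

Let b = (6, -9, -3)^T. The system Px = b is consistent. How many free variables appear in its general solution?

4

Row reduce the augmented matrix [P | b].
R2 ← R2 + (3/2)·R1: [0, 0, 0, 0, 0, 0]
R3 ← R3 + (1/2)·R1: [0, 0, 0, 0, 0, 0]
The echelon form has 1 nonzero rows, and every pivot lies in the first 5 columns, so rank(P) = rank([P|b]) = 1.
The system is consistent.
Free variables = (unknowns) − (rank) = 5 − 1 = 4.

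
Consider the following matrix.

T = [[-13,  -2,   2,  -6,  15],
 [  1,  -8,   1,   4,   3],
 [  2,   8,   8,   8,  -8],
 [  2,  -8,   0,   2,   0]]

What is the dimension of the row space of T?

4

Row reduce to echelon form.
R2 ← R2 + (1/13)·R1: [0, -106/13, 15/13, 46/13, 54/13]
R3 ← R3 + (2/13)·R1: [0, 100/13, 108/13, 92/13, -74/13]
R4 ← R4 + (2/13)·R1: [0, -108/13, 4/13, 14/13, 30/13]
R3 ← R3 + (50/53)·R2: [0, 0, 498/53, 552/53, -94/53]
R4 ← R4 − (54/53)·R2: [0, 0, -46/53, -134/53, -102/53]
R4 ← R4 + (23/249)·R3: [0, 0, 0, -130/83, -520/249]
Echelon form has 4 nonzero rows, so rank(T) = 4.
The row space has dimension equal to the rank: 4.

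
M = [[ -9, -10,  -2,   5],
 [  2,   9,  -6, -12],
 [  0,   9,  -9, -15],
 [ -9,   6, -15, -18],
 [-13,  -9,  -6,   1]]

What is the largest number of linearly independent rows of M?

Row reduce to echelon form.
R2 ← R2 + (2/9)·R1: [0, 61/9, -58/9, -98/9]
R4 ← R4 − R1: [0, 16, -13, -23]
R5 ← R5 − (13/9)·R1: [0, 49/9, -28/9, -56/9]
R3 ← R3 − (81/61)·R2: [0, 0, -27/61, -33/61]
R4 ← R4 − (144/61)·R2: [0, 0, 135/61, 165/61]
R5 ← R5 − (49/61)·R2: [0, 0, 126/61, 154/61]
R4 ← R4 + (5)·R3: [0, 0, 0, 0]
R5 ← R5 + (14/3)·R3: [0, 0, 0, 0]
Echelon form has 3 nonzero rows, so rank(M) = 3.
The rank gives the maximum number of linearly independent rows: 3.

3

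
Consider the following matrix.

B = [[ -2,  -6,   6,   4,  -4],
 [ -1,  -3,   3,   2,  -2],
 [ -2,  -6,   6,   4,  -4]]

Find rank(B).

1

Row reduce to echelon form.
R2 ← R2 − (1/2)·R1: [0, 0, 0, 0, 0]
R3 ← R3 − R1: [0, 0, 0, 0, 0]
Echelon form has 1 nonzero row, so rank(B) = 1.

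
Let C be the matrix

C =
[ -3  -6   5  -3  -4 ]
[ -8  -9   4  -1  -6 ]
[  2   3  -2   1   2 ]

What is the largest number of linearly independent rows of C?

2

Row reduce to echelon form.
R2 ← R2 − (8/3)·R1: [0, 7, -28/3, 7, 14/3]
R3 ← R3 + (2/3)·R1: [0, -1, 4/3, -1, -2/3]
R3 ← R3 + (1/7)·R2: [0, 0, 0, 0, 0]
Echelon form has 2 nonzero rows, so rank(C) = 2.
The rank gives the maximum number of linearly independent rows: 2.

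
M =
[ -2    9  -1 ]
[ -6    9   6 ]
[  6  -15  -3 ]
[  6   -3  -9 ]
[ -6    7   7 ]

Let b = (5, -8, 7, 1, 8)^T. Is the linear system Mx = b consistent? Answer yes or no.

Row reduce the augmented matrix [M | b].
R2 ← R2 − (3)·R1: [0, -18, 9, -23]
R3 ← R3 + (3)·R1: [0, 12, -6, 22]
R4 ← R4 + (3)·R1: [0, 24, -12, 16]
R5 ← R5 − (3)·R1: [0, -20, 10, -7]
R3 ← R3 + (2/3)·R2: [0, 0, 0, 20/3]
R4 ← R4 + (4/3)·R2: [0, 0, 0, -44/3]
R5 ← R5 − (10/9)·R2: [0, 0, 0, 167/9]
R4 ← R4 + (11/5)·R3: [0, 0, 0, 0]
R5 ← R5 − (167/60)·R3: [0, 0, 0, 0]
The echelon form has 3 nonzero rows; the last pivot sits in the augmented column, so rank(M) = 2 but rank([M|b]) = 3.
Since the ranks differ, the system is inconsistent.

no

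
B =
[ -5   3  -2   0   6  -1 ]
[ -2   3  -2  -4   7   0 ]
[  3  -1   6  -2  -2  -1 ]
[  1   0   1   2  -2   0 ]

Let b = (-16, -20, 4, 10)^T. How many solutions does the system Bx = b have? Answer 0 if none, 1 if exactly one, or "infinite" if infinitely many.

Row reduce the augmented matrix [B | b].
R2 ← R2 − (2/5)·R1: [0, 9/5, -6/5, -4, 23/5, 2/5, -68/5]
R3 ← R3 + (3/5)·R1: [0, 4/5, 24/5, -2, 8/5, -8/5, -28/5]
R4 ← R4 + (1/5)·R1: [0, 3/5, 3/5, 2, -4/5, -1/5, 34/5]
R3 ← R3 − (4/9)·R2: [0, 0, 16/3, -2/9, -4/9, -16/9, 4/9]
R4 ← R4 − (1/3)·R2: [0, 0, 1, 10/3, -7/3, -1/3, 34/3]
R4 ← R4 − (3/16)·R3: [0, 0, 0, 27/8, -9/4, 0, 45/4]
The echelon form has 4 nonzero rows, and every pivot lies in the first 6 columns, so rank(B) = rank([B|b]) = 4.
The system is consistent.
rank = 4 < 6 unknowns, so there are infinitely many solutions.

infinite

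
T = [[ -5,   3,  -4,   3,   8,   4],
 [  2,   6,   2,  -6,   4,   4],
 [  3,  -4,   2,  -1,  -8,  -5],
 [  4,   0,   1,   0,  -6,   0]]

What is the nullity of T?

Row reduce to echelon form.
R2 ← R2 + (2/5)·R1: [0, 36/5, 2/5, -24/5, 36/5, 28/5]
R3 ← R3 + (3/5)·R1: [0, -11/5, -2/5, 4/5, -16/5, -13/5]
R4 ← R4 + (4/5)·R1: [0, 12/5, -11/5, 12/5, 2/5, 16/5]
R3 ← R3 + (11/36)·R2: [0, 0, -5/18, -2/3, -1, -8/9]
R4 ← R4 − (1/3)·R2: [0, 0, -7/3, 4, -2, 4/3]
R4 ← R4 − (42/5)·R3: [0, 0, 0, 48/5, 32/5, 44/5]
4 nonzero rows, so rank(T) = 4.
T has 6 columns; by rank–nullity, nullity = 6 − 4 = 2.

2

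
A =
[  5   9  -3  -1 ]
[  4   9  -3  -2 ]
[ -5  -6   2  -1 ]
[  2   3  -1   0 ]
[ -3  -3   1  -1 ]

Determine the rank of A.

Row reduce to echelon form.
R2 ← R2 − (4/5)·R1: [0, 9/5, -3/5, -6/5]
R3 ← R3 + R1: [0, 3, -1, -2]
R4 ← R4 − (2/5)·R1: [0, -3/5, 1/5, 2/5]
R5 ← R5 + (3/5)·R1: [0, 12/5, -4/5, -8/5]
R3 ← R3 − (5/3)·R2: [0, 0, 0, 0]
R4 ← R4 + (1/3)·R2: [0, 0, 0, 0]
R5 ← R5 − (4/3)·R2: [0, 0, 0, 0]
Echelon form has 2 nonzero rows, so rank(A) = 2.

2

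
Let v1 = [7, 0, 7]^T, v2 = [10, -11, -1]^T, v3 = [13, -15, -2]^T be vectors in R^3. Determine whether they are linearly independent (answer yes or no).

no

Form the matrix with these vectors as rows and row reduce.
R2 ← R2 − (10/7)·R1: [0, -11, -11]
R3 ← R3 − (13/7)·R1: [0, -15, -15]
R3 ← R3 − (15/11)·R2: [0, 0, 0]
2 nonzero rows, so the 3 vectors span a space of dimension 2.
Since 2 < 3, the vectors are linearly dependent.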